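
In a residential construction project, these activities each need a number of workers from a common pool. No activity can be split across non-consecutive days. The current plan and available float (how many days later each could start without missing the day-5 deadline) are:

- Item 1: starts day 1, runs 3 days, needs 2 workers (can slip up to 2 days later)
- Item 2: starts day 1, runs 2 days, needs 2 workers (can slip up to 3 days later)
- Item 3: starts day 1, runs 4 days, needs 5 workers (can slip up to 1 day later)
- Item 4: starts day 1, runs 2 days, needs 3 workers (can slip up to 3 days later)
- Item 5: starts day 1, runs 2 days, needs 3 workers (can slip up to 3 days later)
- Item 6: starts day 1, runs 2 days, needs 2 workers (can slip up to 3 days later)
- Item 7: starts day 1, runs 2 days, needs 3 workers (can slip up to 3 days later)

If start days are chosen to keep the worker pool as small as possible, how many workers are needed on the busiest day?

13

Early-start (Item 1@1, Item 2@1, Item 3@1, Item 4@1, Item 5@1, Item 6@1, Item 7@1) gives peak 20: d1:20  d2:20  d3:7  d4:5  d5:0.
Shift Item 5→3, Item 6→3, Item 7→4.
Schedule Item 1@1, Item 2@1, Item 3@1, Item 4@1, Item 5@3, Item 6@3, Item 7@4: d1:12  d2:12  d3:12  d4:13  d5:3 — peak 13.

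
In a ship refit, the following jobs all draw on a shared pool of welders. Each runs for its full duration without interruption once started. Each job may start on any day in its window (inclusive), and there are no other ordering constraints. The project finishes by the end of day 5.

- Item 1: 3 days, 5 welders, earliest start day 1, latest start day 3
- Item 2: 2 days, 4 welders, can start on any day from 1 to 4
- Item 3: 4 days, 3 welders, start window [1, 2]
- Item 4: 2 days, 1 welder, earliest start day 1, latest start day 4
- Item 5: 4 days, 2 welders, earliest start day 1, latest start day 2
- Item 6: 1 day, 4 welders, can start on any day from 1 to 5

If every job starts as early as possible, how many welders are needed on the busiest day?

Early-start schedule: Item 1@1, Item 2@1, Item 3@1, Item 4@1, Item 5@1, Item 6@1.
Load per day: day 1: 19, day 2: 15, day 3: 10, day 4: 5, day 5: 0.
Peak is 19.

19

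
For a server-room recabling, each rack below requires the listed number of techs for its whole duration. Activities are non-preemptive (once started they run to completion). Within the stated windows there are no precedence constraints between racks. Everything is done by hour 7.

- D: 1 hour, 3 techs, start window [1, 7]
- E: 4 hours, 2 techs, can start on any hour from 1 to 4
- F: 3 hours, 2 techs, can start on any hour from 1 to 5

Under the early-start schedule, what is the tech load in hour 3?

4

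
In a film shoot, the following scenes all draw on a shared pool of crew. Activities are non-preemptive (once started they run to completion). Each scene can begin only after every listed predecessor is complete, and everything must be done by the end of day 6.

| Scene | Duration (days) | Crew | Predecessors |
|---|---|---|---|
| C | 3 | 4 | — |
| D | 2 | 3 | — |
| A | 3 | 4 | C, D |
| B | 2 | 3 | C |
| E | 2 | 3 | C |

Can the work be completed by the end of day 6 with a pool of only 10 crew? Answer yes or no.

Schedule C@1, D@1, A@4, B@4, E@4: d1:7  d2:7  d3:4  d4:10  d5:10  d6:4 — peak 10 ≤ 10.

yes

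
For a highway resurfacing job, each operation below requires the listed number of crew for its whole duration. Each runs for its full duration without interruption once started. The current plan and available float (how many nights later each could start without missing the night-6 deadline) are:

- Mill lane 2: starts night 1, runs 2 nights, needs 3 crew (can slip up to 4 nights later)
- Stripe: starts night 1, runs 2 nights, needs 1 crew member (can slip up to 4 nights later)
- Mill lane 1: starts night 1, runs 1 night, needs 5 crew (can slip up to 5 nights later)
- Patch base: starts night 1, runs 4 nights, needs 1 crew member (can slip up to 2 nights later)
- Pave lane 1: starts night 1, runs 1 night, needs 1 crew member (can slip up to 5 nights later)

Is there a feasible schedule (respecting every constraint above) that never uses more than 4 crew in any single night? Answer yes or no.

no

The minimum achievable peak is 5; 4 < 5, so no feasible schedule stays within the cap.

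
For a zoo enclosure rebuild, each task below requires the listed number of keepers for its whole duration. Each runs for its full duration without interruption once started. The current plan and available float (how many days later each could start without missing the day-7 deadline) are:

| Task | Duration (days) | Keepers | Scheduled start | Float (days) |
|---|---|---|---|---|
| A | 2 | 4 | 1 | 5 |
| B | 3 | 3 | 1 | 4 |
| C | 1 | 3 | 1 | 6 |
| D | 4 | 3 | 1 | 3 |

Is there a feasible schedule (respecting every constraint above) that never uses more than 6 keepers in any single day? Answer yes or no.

yes

Schedule A@1, B@3, C@3, D@4: d1:4  d2:4  d3:6  d4:6  d5:6  d6:3  d7:3 — peak 6 ≤ 6.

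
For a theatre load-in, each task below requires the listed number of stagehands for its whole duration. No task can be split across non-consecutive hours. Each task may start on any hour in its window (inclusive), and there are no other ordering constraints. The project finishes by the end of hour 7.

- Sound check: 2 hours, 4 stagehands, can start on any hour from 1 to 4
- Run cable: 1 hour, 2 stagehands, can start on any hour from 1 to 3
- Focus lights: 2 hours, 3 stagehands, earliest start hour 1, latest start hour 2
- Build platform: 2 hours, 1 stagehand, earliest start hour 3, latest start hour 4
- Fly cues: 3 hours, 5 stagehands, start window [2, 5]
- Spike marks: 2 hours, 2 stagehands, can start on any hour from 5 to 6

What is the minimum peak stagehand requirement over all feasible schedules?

Early-start (Sound check@1, Run cable@1, Focus lights@1, Build platform@3, Fly cues@2, Spike marks@5) gives peak 12: h1:9  h2:12  h3:6  h4:6  h5:2  h6:2  h7:0.
Shift Focus lights→2, Fly cues→4.
Schedule Sound check@1, Run cable@1, Focus lights@2, Build platform@3, Fly cues@4, Spike marks@5: h1:6  h2:7  h3:4  h4:6  h5:7  h6:7  h7:0 — peak 7.

7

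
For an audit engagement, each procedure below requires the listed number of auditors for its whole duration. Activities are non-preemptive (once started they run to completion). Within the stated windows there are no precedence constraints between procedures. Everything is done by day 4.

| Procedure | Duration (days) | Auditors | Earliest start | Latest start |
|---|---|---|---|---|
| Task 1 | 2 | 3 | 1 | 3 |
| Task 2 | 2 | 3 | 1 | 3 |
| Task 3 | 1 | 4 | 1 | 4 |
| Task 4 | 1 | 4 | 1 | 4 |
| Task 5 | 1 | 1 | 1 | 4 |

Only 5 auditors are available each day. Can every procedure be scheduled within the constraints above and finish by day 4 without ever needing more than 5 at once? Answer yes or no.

no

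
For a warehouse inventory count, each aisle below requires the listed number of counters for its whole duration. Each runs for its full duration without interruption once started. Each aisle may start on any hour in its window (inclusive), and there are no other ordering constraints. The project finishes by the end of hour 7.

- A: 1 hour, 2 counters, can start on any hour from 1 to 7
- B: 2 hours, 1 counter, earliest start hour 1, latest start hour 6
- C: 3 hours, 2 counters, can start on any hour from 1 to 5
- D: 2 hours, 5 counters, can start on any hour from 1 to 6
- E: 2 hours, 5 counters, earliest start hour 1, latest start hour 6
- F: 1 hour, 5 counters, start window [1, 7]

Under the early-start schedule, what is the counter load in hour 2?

13

At early start, hour 2 has: B, C, D, E.
Demand: 1 + 2 + 5 + 5 = 13.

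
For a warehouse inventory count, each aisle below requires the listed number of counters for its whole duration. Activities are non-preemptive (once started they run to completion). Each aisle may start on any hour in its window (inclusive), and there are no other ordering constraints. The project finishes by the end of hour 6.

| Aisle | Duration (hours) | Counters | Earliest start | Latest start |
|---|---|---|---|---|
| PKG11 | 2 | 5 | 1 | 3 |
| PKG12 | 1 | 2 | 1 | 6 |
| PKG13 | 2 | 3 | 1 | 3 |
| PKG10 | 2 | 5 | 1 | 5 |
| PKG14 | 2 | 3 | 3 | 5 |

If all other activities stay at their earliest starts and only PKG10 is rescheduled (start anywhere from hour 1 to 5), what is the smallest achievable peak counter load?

PKG10@1: h1:15  h2:13  h3:3  h4:3  h5:0  h6:0 → peak 15
PKG10@2: h1:10  h2:13  h3:8  h4:3  h5:0  h6:0 → peak 13
PKG10@3: h1:10  h2:8  h3:8  h4:8  h5:0  h6:0 → peak 10
PKG10@4: h1:10  h2:8  h3:3  h4:8  h5:5  h6:0 → peak 10
PKG10@5: h1:10  h2:8  h3:3  h4:3  h5:5  h6:5 → peak 10
Best is PKG10@3, peak 10.

10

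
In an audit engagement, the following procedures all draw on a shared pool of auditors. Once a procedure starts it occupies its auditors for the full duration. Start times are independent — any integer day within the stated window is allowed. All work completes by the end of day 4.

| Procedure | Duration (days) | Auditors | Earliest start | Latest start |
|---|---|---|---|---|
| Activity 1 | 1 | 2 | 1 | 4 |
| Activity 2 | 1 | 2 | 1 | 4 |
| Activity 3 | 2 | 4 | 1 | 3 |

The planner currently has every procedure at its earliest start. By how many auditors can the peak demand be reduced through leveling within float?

Early-start peak: d1:8  d2:4  d3:0  d4:0 ⇒ 8.
Leveled (Activity 1@1, Activity 2@1, Activity 3@2): d1:4  d2:4  d3:4  d4:0 ⇒ 4.
Reduction 8 − 4 = 4.

4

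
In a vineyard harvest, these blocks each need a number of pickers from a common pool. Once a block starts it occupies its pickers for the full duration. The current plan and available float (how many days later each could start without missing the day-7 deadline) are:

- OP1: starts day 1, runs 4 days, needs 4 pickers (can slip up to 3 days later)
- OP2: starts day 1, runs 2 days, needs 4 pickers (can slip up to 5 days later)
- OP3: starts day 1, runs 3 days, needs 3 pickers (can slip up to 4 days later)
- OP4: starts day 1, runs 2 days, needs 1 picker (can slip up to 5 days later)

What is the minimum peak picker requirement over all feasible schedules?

7

Early-start (OP1@1, OP2@1, OP3@1, OP4@1) gives peak 12: d1:12  d2:12  d3:7  d4:4  d5:0  d6:0  d7:0.
Shift OP2→5, OP4→4.
Schedule OP1@1, OP2@5, OP3@1, OP4@4: d1:7  d2:7  d3:7  d4:5  d5:5  d6:4  d7:0 — peak 7.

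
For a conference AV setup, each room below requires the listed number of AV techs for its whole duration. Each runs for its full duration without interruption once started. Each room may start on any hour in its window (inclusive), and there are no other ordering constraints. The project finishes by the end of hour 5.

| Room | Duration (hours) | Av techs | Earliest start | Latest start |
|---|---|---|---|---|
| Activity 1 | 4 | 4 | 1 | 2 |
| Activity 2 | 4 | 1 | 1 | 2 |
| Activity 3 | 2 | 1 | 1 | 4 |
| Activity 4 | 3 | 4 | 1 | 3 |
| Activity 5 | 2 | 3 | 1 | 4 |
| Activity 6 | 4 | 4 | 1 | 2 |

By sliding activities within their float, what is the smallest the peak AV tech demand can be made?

Early-start (Activity 1@1, Activity 2@1, Activity 3@1, Activity 4@1, Activity 5@1, Activity 6@1) gives peak 17: h1:17  h2:17  h3:13  h4:9  h5:0.
Shift Activity 4→3.
Schedule Activity 1@1, Activity 2@1, Activity 3@1, Activity 4@3, Activity 5@1, Activity 6@1: h1:13  h2:13  h3:13  h4:13  h5:4 — peak 13.

13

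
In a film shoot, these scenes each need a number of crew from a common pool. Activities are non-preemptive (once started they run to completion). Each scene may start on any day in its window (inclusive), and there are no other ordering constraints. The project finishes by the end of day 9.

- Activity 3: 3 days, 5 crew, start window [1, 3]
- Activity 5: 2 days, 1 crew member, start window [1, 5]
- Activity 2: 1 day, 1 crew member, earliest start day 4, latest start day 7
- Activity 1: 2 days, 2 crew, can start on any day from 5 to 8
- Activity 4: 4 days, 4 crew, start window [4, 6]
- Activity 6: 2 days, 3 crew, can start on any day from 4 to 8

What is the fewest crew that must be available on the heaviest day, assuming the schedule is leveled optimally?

5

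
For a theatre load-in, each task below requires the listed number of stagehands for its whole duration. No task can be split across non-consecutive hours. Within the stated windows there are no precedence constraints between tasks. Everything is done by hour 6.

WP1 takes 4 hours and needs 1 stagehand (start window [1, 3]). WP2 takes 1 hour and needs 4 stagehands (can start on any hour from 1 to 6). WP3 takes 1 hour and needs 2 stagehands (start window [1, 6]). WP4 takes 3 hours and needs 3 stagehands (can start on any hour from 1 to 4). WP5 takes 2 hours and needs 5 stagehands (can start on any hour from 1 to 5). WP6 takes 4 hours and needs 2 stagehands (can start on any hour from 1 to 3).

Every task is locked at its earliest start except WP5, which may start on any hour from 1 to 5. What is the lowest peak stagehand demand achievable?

12

WP5@1: h1:17  h2:11  h3:6  h4:3  h5:0  h6:0 → peak 17
WP5@2: h1:12  h2:11  h3:11  h4:3  h5:0  h6:0 → peak 12
WP5@3: h1:12  h2:6  h3:11  h4:8  h5:0  h6:0 → peak 12
WP5@4: h1:12  h2:6  h3:6  h4:8  h5:5  h6:0 → peak 12
WP5@5: h1:12  h2:6  h3:6  h4:3  h5:5  h6:5 → peak 12
Best is WP5@2, peak 12.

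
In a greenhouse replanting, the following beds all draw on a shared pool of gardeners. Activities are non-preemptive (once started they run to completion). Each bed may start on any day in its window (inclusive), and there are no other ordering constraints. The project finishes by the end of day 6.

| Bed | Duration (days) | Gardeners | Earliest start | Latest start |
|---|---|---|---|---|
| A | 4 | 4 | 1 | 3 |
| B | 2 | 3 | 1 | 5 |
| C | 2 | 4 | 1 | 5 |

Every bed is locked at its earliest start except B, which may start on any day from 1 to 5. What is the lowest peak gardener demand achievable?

8

B@1: d1:11  d2:11  d3:4  d4:4  d5:0  d6:0 → peak 11
B@2: d1:8  d2:11  d3:7  d4:4  d5:0  d6:0 → peak 11
B@3: d1:8  d2:8  d3:7  d4:7  d5:0  d6:0 → peak 8
B@4: d1:8  d2:8  d3:4  d4:7  d5:3  d6:0 → peak 8
B@5: d1:8  d2:8  d3:4  d4:4  d5:3  d6:3 → peak 8
Best is B@3, peak 8.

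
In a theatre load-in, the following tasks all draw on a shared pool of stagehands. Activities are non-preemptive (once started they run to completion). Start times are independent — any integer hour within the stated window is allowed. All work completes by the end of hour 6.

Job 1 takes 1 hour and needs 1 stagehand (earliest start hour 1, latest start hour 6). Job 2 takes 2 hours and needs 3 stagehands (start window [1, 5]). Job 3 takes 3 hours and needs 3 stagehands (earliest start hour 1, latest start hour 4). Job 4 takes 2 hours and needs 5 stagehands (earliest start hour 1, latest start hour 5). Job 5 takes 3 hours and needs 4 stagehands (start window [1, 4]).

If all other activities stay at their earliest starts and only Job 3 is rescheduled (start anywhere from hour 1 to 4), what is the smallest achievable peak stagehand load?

Job 3@1: h1:16  h2:15  h3:7  h4:0  h5:0  h6:0 → peak 16
Job 3@2: h1:13  h2:15  h3:7  h4:3  h5:0  h6:0 → peak 15
Job 3@3: h1:13  h2:12  h3:7  h4:3  h5:3  h6:0 → peak 13
Job 3@4: h1:13  h2:12  h3:4  h4:3  h5:3  h6:3 → peak 13
Best is Job 3@3, peak 13.

13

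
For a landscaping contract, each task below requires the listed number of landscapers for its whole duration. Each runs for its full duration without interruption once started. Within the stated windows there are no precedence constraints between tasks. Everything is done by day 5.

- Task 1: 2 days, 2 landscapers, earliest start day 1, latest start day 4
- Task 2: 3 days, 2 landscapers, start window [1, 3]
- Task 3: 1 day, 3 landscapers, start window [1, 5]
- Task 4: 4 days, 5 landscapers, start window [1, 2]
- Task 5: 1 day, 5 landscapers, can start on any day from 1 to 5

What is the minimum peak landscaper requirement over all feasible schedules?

9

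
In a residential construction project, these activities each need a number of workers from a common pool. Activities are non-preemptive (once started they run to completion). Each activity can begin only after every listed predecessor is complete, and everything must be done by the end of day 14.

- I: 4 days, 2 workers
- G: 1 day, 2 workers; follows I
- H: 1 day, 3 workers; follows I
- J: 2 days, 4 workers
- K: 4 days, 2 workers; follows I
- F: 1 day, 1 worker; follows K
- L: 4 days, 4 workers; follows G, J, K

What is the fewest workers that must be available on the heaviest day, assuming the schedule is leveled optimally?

Early-start (I@1, G@5, H@5, J@1, K@5, F@9, L@9) gives peak 7: d1:6  d2:6  d3:2  d4:2  d5:7  d6:2  d7:2  d8:2  d9:5  d10:4  d11:4  d12:4  d13:0  d14:0.
Shift H→6, J→9, L→11.
Schedule I@1, G@5, H@6, J@9, K@5, F@9, L@11: d1:2  d2:2  d3:2  d4:2  d5:4  d6:5  d7:2  d8:2  d9:5  d10:4  d11:4  d12:4  d13:4  d14:4 — peak 5.

5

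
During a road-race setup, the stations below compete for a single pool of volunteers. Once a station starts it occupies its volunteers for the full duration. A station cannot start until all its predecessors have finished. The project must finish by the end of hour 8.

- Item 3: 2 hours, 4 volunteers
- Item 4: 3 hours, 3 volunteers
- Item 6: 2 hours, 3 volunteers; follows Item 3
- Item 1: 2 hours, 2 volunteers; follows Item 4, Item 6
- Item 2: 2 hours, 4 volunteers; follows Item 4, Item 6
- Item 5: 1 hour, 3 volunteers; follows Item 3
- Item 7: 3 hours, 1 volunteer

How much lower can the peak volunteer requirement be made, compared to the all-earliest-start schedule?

4

Early-start peak: h1:8  h2:8  h3:10  h4:3  h5:6  h6:6  h7:0  h8:0 ⇒ 10.
Leveled (Item 3@1, Item 4@3, Item 6@4, Item 1@6, Item 2@6, Item 5@8, Item 7@1): h1:5  h2:5  h3:4  h4:6  h5:6  h6:6  h7:6  h8:3 ⇒ 6.
Reduction 10 − 6 = 4.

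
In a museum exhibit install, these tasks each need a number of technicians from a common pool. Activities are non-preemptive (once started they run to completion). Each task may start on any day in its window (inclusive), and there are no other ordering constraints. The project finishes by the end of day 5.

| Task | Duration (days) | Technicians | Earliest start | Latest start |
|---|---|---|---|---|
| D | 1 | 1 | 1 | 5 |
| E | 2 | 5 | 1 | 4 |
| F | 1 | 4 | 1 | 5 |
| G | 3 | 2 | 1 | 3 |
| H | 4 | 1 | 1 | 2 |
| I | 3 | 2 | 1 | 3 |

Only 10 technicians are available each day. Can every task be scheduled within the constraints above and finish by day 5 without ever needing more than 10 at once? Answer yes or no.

yes

Schedule D@1, E@1, F@4, G@1, H@2, I@3: d1:8  d2:8  d3:5  d4:7  d5:3 — peak 8 ≤ 10.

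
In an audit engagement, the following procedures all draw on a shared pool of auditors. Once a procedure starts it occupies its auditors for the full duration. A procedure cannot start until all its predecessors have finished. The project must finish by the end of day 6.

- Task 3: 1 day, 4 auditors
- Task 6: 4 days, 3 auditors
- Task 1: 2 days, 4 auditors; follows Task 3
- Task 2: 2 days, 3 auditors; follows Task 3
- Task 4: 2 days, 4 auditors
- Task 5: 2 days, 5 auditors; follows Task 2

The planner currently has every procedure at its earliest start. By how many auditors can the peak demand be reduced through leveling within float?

4

Early-start peak: d1:11  d2:14  d3:10  d4:8  d5:5  d6:0 ⇒ 14.
Leveled (Task 3@1, Task 6@1, Task 1@2, Task 2@2, Task 4@4, Task 5@5): d1:7  d2:10  d3:10  d4:7  d5:9  d6:5 ⇒ 10.
Reduction 14 − 10 = 4.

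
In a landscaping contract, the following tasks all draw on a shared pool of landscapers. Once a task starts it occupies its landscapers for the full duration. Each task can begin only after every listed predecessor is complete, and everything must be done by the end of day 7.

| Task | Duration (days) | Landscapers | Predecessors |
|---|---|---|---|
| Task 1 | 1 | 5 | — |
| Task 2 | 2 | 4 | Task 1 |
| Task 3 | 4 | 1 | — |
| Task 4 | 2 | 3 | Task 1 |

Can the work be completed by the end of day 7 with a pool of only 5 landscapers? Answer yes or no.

yes

Schedule Task 1@1, Task 2@2, Task 3@2, Task 4@4: d1:5  d2:5  d3:5  d4:4  d5:4  d6:0  d7:0 — peak 5 ≤ 5.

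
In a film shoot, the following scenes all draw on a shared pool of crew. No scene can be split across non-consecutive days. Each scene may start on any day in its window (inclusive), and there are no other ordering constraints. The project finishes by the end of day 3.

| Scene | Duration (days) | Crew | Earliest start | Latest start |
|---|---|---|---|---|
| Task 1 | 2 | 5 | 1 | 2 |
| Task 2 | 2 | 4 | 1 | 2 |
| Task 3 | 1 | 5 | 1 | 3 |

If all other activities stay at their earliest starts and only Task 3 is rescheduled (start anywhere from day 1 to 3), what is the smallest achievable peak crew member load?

Task 3@1: d1:14  d2:9  d3:0 → peak 14
Task 3@2: d1:9  d2:14  d3:0 → peak 14
Task 3@3: d1:9  d2:9  d3:5 → peak 9
Best is Task 3@3, peak 9.

9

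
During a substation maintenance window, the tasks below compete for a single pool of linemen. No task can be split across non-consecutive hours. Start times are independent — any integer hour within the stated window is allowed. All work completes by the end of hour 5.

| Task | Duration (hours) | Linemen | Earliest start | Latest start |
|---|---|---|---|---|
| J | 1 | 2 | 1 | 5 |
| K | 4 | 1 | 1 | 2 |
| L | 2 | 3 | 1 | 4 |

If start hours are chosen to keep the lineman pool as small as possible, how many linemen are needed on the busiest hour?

Early-start (J@1, K@1, L@1) gives peak 6: h1:6  h2:4  h3:1  h4:1  h5:0.
Shift L→2.
Schedule J@1, K@1, L@2: h1:3  h2:4  h3:4  h4:1  h5:0 — peak 4.

4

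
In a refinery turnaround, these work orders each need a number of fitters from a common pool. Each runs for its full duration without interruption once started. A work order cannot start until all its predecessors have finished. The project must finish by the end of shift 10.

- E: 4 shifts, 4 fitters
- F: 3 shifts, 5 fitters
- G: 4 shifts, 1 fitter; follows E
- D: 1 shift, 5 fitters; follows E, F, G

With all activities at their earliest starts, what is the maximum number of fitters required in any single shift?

Early-start schedule: E@1, F@1, G@5, D@9.
Load per shift: shift 1: 9, shift 2: 9, shift 3: 9, shift 4: 4, shift 5: 1, shift 6: 1, shift 7: 1, shift 8: 1, shift 9: 5, shift 10: 0.
Peak is 9.

9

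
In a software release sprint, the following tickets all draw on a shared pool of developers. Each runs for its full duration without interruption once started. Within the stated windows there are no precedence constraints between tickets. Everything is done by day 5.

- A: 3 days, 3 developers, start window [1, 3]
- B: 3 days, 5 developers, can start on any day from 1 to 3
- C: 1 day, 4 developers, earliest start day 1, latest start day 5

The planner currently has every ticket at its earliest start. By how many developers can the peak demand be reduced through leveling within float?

Early-start peak: d1:12  d2:8  d3:8  d4:0  d5:0 ⇒ 12.
Leveled (A@1, B@1, C@4): d1:8  d2:8  d3:8  d4:4  d5:0 ⇒ 8.
Reduction 12 − 8 = 4.

4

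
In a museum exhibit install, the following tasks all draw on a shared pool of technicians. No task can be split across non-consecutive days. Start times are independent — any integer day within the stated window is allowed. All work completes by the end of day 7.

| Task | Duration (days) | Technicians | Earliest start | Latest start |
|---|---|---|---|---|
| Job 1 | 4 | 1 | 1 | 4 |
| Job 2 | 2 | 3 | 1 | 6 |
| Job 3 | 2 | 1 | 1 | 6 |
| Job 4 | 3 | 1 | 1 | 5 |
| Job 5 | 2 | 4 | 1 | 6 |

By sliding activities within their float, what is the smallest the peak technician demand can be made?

Early-start (Job 1@1, Job 2@1, Job 3@1, Job 4@1, Job 5@1) gives peak 10: d1:10  d2:10  d3:2  d4:1  d5:0  d6:0  d7:0.
Shift Job 3→3, Job 4→3, Job 5→6.
Schedule Job 1@1, Job 2@1, Job 3@3, Job 4@3, Job 5@6: d1:4  d2:4  d3:3  d4:3  d5:1  d6:4  d7:4 — peak 4.
Total technician-days = 23 over 7 days ⇒ peak ≥ ⌈23/7⌉ = 4, so 4 is optimal.

4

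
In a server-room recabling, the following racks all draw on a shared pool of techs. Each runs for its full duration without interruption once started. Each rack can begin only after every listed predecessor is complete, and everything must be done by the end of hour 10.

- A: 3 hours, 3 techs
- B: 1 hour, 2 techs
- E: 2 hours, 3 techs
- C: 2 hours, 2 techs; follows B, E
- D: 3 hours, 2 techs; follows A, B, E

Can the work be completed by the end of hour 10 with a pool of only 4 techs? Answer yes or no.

Schedule A@1, B@4, E@5, C@7, D@7: h1:3  h2:3  h3:3  h4:2  h5:3  h6:3  h7:4  h8:4  h9:2  h10:0 — peak 4 ≤ 4.

yes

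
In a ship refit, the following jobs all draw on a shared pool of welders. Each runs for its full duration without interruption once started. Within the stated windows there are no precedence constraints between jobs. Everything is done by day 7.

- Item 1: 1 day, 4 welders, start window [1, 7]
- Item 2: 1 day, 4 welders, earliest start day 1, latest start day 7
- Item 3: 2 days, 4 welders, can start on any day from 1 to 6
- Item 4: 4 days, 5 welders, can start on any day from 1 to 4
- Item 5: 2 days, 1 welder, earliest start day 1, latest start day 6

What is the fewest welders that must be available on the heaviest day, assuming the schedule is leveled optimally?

8

Early-start (Item 1@1, Item 2@1, Item 3@1, Item 4@1, Item 5@1) gives peak 18: d1:18  d2:10  d3:5  d4:5  d5:0  d6:0  d7:0.
Shift Item 3→2, Item 4→4, Item 5→2.
Schedule Item 1@1, Item 2@1, Item 3@2, Item 4@4, Item 5@2: d1:8  d2:5  d3:5  d4:5  d5:5  d6:5  d7:5 — peak 8.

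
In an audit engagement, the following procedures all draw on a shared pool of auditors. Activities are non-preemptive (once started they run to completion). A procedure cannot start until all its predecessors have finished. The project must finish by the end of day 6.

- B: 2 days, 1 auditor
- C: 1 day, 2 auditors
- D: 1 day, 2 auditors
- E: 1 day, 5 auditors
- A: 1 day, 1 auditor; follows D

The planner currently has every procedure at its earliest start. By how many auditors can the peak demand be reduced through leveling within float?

5

Early-start peak: d1:10  d2:2  d3:0  d4:0  d5:0  d6:0 ⇒ 10.
Leveled (B@1, C@1, D@1, E@3, A@2): d1:5  d2:2  d3:5  d4:0  d5:0  d6:0 ⇒ 5.
Reduction 10 − 5 = 5.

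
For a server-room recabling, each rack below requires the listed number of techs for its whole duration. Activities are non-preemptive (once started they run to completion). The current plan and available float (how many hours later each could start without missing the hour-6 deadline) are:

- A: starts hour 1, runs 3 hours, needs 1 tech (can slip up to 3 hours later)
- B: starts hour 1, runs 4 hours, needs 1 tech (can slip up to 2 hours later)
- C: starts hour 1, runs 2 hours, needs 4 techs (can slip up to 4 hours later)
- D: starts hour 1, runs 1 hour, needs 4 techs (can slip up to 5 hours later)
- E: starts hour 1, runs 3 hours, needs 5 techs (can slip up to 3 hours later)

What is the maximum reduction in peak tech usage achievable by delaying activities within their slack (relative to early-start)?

9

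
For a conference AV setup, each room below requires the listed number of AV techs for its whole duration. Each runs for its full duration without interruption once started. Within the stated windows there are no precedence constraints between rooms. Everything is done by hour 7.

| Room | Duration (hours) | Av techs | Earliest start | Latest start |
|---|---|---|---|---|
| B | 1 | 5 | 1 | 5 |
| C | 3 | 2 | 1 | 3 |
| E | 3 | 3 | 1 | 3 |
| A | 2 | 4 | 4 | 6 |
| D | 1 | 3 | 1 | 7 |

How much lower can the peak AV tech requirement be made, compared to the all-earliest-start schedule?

Early-start peak: h1:13  h2:5  h3:5  h4:4  h5:4  h6:0  h7:0 ⇒ 13.
Leveled (B@1, C@2, E@2, A@5, D@7): h1:5  h2:5  h3:5  h4:5  h5:4  h6:4  h7:3 ⇒ 5.
Reduction 13 − 5 = 8.

8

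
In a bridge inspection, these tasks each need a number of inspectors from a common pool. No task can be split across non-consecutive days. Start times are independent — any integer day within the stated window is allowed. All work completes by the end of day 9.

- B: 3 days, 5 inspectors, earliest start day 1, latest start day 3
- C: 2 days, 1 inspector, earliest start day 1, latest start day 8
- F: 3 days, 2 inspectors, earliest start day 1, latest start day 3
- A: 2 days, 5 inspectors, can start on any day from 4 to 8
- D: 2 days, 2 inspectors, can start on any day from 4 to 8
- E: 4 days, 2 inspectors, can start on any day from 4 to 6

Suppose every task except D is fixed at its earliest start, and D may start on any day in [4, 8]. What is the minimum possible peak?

8

D@4: d1:8  d2:8  d3:7  d4:9  d5:9  d6:2  d7:2  d8:0  d9:0 → peak 9
D@5: d1:8  d2:8  d3:7  d4:7  d5:9  d6:4  d7:2  d8:0  d9:0 → peak 9
D@6: d1:8  d2:8  d3:7  d4:7  d5:7  d6:4  d7:4  d8:0  d9:0 → peak 8
D@7: d1:8  d2:8  d3:7  d4:7  d5:7  d6:2  d7:4  d8:2  d9:0 → peak 8
D@8: d1:8  d2:8  d3:7  d4:7  d5:7  d6:2  d7:2  d8:2  d9:2 → peak 8
Best is D@6, peak 8.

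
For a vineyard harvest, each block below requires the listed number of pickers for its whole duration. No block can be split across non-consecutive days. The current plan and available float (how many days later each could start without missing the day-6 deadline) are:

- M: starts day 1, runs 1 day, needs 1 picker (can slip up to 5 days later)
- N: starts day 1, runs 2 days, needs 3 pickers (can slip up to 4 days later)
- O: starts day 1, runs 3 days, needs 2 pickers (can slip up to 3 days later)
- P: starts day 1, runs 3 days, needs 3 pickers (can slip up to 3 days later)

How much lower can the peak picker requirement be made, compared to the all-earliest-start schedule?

Early-start peak: d1:9  d2:8  d3:5  d4:0  d5:0  d6:0 ⇒ 9.
Leveled (M@1, N@1, O@2, P@3): d1:4  d2:5  d3:5  d4:5  d5:3  d6:0 ⇒ 5.
Reduction 9 − 5 = 4.

4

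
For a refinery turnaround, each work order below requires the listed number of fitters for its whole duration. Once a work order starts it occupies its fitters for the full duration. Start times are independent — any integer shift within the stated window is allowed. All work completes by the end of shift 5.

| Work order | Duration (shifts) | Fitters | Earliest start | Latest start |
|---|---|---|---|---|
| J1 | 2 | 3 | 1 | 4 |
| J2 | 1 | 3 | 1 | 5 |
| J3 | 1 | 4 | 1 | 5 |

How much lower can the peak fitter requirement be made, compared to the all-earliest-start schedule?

6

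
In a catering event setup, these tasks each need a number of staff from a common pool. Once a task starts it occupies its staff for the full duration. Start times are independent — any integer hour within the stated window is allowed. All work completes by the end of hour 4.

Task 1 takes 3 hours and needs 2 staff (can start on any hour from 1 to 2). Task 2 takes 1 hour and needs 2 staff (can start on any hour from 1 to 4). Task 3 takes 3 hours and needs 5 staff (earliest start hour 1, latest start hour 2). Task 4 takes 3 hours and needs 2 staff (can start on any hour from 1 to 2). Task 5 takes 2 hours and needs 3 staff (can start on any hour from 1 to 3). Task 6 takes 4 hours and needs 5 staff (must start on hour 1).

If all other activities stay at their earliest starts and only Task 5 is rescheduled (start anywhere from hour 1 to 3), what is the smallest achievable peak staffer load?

17

Task 5@1: h1:19  h2:17  h3:14  h4:5 → peak 19
Task 5@2: h1:16  h2:17  h3:17  h4:5 → peak 17
Task 5@3: h1:16  h2:14  h3:17  h4:8 → peak 17
Best is Task 5@2, peak 17.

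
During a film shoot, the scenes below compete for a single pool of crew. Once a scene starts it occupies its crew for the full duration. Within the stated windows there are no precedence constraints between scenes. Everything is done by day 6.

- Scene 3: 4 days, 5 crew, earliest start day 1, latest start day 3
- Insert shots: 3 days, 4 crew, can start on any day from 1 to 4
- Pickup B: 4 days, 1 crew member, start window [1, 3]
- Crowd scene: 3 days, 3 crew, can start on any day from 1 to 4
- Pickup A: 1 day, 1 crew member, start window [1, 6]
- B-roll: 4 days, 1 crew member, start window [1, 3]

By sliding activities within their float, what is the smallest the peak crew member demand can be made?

Early-start (Scene 3@1, Insert shots@1, Pickup B@1, Crowd scene@1, Pickup A@1, B-roll@1) gives peak 15: d1:15  d2:14  d3:14  d4:7  d5:0  d6:0.
Shift Crowd scene→4, B-roll→2.
Schedule Scene 3@1, Insert shots@1, Pickup B@1, Crowd scene@4, Pickup A@1, B-roll@2: d1:11  d2:11  d3:11  d4:10  d5:4  d6:3 — peak 11.

11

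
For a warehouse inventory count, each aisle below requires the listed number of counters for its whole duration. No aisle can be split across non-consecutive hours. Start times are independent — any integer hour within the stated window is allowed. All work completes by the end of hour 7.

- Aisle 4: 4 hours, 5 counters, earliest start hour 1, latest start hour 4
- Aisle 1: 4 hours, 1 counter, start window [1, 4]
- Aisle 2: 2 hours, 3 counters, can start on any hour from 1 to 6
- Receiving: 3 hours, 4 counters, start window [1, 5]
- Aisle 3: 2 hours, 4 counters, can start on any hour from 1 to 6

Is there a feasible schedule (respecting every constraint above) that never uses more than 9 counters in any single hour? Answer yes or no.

Schedule Aisle 4@1, Aisle 1@1, Aisle 2@1, Receiving@5, Aisle 3@5: h1:9  h2:9  h3:6  h4:6  h5:8  h6:8  h7:4 — peak 9 ≤ 9.

yes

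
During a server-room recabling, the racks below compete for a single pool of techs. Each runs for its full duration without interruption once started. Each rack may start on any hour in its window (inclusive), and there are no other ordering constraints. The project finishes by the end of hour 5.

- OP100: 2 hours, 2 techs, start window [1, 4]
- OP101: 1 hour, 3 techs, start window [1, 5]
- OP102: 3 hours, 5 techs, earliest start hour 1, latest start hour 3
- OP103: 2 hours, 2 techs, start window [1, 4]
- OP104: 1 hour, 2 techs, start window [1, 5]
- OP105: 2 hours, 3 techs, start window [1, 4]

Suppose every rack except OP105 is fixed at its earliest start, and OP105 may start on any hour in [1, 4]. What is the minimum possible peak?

OP105@1: h1:17  h2:12  h3:5  h4:0  h5:0 → peak 17
OP105@2: h1:14  h2:12  h3:8  h4:0  h5:0 → peak 14
OP105@3: h1:14  h2:9  h3:8  h4:3  h5:0 → peak 14
OP105@4: h1:14  h2:9  h3:5  h4:3  h5:3 → peak 14
Best is OP105@2, peak 14.

14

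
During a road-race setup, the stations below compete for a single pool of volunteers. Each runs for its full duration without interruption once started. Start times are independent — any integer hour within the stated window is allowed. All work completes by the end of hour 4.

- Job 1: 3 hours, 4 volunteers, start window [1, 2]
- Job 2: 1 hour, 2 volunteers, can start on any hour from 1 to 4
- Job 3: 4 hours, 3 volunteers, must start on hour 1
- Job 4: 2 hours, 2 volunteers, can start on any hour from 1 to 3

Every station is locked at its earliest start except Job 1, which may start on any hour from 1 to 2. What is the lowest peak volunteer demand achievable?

9

Job 1@1: h1:11  h2:9  h3:7  h4:3 → peak 11
Job 1@2: h1:7  h2:9  h3:7  h4:7 → peak 9
Best is Job 1@2, peak 9.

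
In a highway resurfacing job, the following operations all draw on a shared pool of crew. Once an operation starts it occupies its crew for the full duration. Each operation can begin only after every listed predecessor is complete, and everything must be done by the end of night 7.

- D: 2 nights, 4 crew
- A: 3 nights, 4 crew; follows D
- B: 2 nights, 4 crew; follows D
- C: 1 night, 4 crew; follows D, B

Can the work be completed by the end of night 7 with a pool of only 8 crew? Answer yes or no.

yes

Schedule D@1, A@3, B@3, C@5: n1:4  n2:4  n3:8  n4:8  n5:8  n6:0  n7:0 — peak 8 ≤ 8.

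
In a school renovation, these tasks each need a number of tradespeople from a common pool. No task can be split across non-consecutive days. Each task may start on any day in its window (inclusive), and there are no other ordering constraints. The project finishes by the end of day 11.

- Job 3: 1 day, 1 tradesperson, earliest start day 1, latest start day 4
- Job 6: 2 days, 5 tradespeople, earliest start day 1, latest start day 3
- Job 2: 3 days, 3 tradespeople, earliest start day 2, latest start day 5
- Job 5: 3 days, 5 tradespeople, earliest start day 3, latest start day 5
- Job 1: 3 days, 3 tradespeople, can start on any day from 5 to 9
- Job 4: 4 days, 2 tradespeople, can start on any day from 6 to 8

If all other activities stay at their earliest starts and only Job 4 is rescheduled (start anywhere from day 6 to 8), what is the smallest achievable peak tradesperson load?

8

Job 4@6: d1:6  d2:8  d3:8  d4:8  d5:8  d6:5  d7:5  d8:2  d9:2  d10:0  d11:0 → peak 8
Job 4@7: d1:6  d2:8  d3:8  d4:8  d5:8  d6:3  d7:5  d8:2  d9:2  d10:2  d11:0 → peak 8
Job 4@8: d1:6  d2:8  d3:8  d4:8  d5:8  d6:3  d7:3  d8:2  d9:2  d10:2  d11:2 → peak 8
Best is Job 4@6, peak 8.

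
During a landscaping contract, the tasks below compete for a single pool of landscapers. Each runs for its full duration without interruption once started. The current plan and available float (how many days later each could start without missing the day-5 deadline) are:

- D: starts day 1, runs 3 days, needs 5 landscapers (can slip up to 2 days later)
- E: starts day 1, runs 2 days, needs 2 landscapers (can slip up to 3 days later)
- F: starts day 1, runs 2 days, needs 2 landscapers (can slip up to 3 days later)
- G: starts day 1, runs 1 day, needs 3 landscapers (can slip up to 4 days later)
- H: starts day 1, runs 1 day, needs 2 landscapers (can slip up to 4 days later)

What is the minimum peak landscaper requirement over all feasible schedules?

Early-start (D@1, E@1, F@1, G@1, H@1) gives peak 14: d1:14  d2:9  d3:5  d4:0  d5:0.
Shift F→3, G→4, H→4.
Schedule D@1, E@1, F@3, G@4, H@4: d1:7  d2:7  d3:7  d4:7  d5:0 — peak 7.

7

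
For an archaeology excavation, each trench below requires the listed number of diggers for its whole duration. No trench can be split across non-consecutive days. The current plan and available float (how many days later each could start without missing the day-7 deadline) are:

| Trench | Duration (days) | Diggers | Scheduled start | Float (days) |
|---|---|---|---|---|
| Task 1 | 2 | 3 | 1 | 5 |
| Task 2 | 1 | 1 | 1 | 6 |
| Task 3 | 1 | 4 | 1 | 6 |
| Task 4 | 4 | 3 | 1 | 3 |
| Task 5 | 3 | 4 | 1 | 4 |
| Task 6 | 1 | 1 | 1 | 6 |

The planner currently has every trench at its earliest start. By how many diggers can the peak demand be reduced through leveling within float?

Early-start peak: d1:16  d2:10  d3:7  d4:3  d5:0  d6:0  d7:0 ⇒ 16.
Leveled (Task 1@1, Task 2@1, Task 3@2, Task 4@3, Task 5@3, Task 6@1): d1:5  d2:7  d3:7  d4:7  d5:7  d6:3  d7:0 ⇒ 7.
Reduction 16 − 7 = 9.

9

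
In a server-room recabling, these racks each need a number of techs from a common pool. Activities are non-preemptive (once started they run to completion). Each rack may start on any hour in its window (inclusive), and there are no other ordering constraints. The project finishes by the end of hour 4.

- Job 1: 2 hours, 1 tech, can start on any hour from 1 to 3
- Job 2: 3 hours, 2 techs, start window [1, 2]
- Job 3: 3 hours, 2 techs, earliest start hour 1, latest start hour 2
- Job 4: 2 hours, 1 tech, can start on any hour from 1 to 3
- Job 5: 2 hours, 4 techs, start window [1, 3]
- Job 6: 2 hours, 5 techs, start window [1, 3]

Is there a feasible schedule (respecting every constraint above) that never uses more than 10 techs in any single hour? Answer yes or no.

Schedule Job 1@1, Job 2@1, Job 3@1, Job 4@1, Job 5@1, Job 6@3: h1:10  h2:10  h3:9  h4:5 — peak 10 ≤ 10.

yes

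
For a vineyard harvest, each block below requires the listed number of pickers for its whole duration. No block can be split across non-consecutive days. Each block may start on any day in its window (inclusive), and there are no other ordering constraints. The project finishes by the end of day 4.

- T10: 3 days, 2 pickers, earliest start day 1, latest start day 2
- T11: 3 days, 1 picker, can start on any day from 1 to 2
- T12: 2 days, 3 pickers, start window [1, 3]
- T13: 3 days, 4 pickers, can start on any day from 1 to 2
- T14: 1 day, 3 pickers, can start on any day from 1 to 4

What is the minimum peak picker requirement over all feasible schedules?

10

Early-start (T10@1, T11@1, T12@1, T13@1, T14@1) gives peak 13: d1:13  d2:10  d3:7  d4:0.
Shift T14→3.
Schedule T10@1, T11@1, T12@1, T13@1, T14@3: d1:10  d2:10  d3:10  d4:0 — peak 10.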